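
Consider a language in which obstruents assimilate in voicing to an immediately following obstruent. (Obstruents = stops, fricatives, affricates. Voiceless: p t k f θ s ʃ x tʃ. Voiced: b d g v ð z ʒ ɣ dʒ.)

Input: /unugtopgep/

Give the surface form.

/g/ before /t/ (voiceless) → [k]
/p/ before /g/ (voiced) → [b]

[unuktobgep]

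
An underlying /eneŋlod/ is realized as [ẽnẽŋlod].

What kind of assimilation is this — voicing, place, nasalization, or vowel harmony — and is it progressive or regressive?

/e/→[ẽ] /e/→[ẽ].
Each target copies a feature from the following segment, so the direction is regressive.

nasalization, regressive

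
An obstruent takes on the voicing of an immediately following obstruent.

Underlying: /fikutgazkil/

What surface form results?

[fikudgaskil]

/t/ before /g/ (voiced) → [d]
/z/ before /k/ (voiceless) → [s]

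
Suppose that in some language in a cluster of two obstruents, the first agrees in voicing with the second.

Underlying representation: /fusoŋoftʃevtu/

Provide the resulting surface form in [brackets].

[fusoŋoftʃeftu]

/v/ before /t/ (voiceless) → [f]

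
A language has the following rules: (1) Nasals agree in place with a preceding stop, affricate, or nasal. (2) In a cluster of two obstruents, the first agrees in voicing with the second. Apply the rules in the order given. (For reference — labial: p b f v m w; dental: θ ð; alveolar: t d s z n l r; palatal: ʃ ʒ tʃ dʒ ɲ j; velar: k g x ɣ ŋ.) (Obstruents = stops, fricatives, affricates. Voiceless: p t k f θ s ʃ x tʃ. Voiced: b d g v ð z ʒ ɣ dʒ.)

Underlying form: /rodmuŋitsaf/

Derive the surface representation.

Rule 1: /m/ after /d/ (alveolar) → [n]
After rule 1: rodnuŋitsaf
Rule 2: no segment meets the rule's conditions; no change.

[rodnuŋitsaf]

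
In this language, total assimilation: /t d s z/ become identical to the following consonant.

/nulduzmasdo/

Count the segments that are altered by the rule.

2

/z/ before /m/ → [m] (total assimilation)
/s/ before /d/ → [d] (total assimilation)
2 segments change.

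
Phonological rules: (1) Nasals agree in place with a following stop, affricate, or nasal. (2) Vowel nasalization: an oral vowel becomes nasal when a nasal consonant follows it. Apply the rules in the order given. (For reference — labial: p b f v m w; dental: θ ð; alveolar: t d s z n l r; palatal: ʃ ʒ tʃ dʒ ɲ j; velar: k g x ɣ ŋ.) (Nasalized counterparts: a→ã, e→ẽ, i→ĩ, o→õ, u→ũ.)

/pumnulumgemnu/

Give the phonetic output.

[pũnnulũŋgẽnnu]

Rule 1: /m/ before /n/ (alveolar) → [n]
Rule 1: /m/ before /g/ (velar) → [ŋ]
Rule 1: /m/ before /n/ (alveolar) → [n]
After rule 1: punnuluŋgennu
Rule 2: /u/ before nasal /n/ → [ũ]
Rule 2: /u/ before nasal /ŋ/ → [ũ]
Rule 2: /e/ before nasal /n/ → [ẽ]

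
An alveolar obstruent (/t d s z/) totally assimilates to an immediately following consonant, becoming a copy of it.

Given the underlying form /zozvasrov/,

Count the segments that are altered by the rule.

2

/z/ before /v/ → [v] (total assimilation)
/s/ before /r/ → [r] (total assimilation)
2 segments change.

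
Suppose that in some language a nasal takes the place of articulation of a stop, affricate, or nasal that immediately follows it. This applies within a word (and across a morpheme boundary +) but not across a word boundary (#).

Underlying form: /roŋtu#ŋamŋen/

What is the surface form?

[rontu#ŋaŋŋen]

/ŋ/ before /t/ (alveolar) → [n]
/m/ before /ŋ/ (velar) → [ŋ]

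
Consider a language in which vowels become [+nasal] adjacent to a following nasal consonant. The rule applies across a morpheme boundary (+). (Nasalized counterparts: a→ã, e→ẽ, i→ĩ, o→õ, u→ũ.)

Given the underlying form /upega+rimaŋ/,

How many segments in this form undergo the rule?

2

/i/ before nasal /m/ → [ĩ]
/a/ before nasal /ŋ/ → [ã]
2 segments change.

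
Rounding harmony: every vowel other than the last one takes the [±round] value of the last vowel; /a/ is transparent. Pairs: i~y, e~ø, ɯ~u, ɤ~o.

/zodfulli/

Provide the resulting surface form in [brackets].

/o/ harmonizes with /i/ ([-round]) → [ɤ]
/u/ harmonizes with /i/ ([-round]) → [ɯ]

[zɤdfɯlli]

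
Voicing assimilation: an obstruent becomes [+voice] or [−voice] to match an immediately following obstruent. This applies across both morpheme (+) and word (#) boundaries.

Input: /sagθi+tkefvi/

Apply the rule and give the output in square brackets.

[sakθi+tkevvi]

/g/ before /θ/ (voiceless) → [k]
/f/ before /v/ (voiced) → [v]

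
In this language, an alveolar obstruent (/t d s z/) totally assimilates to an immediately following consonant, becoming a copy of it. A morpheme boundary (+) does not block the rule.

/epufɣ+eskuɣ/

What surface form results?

/s/ before /k/ → [k] (total assimilation)

[epufɣ+ekkuɣ]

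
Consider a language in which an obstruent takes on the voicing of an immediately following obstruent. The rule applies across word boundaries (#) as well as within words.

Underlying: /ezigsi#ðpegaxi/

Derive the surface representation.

[eziksi#θpegaxi]

/g/ before /s/ (voiceless) → [k]
/ð/ before /p/ (voiceless) → [θ]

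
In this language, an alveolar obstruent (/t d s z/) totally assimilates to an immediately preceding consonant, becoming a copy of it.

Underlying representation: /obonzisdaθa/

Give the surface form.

/z/ after /n/ → [n] (total assimilation)
/d/ after /s/ → [s] (total assimilation)

[obonnissaθa]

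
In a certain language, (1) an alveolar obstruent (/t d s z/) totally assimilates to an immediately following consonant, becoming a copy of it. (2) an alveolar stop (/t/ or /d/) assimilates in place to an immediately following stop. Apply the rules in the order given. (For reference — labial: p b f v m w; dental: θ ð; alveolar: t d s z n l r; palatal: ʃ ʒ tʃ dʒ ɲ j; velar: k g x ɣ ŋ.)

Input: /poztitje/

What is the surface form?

Rule 1: /z/ before /t/ → [t] (total assimilation)
Rule 1: /t/ before /j/ → [j] (total assimilation)
After rule 1: pottijje
Rule 2: no segment meets the rule's conditions; no change.

[pottijje]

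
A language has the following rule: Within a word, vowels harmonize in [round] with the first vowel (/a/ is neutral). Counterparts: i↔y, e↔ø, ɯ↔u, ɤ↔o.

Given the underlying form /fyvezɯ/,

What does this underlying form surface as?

[fyvøzu]

/e/ harmonizes with /y/ ([+round]) → [ø]
/ɯ/ harmonizes with /y/ ([+round]) → [u]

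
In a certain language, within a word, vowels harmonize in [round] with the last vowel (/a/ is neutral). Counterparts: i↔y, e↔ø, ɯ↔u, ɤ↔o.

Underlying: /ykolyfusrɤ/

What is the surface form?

[ikɤlifɯsrɤ]

/y/ harmonizes with /ɤ/ ([-round]) → [i]
/o/ harmonizes with /ɤ/ ([-round]) → [ɤ]
/y/ harmonizes with /ɤ/ ([-round]) → [i]
/u/ harmonizes with /ɤ/ ([-round]) → [ɯ]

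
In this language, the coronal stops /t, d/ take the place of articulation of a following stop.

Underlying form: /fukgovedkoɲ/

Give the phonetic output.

[fukgovegkoɲ]

/d/ before /k/ (velar) → [g]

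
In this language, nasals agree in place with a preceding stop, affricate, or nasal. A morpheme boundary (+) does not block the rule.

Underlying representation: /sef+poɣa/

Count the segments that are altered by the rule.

No segment meets the rule's conditions.

0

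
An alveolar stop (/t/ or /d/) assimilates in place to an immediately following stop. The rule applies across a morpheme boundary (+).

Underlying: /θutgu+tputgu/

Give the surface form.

/t/ before /g/ (velar) → [k]
/t/ before /p/ (labial) → [p]
/t/ before /g/ (velar) → [k]

[θukgu+ppukgu]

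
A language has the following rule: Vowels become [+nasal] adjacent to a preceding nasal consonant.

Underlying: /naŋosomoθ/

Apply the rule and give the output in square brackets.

/a/ after nasal /n/ → [ã]
/o/ after nasal /ŋ/ → [õ]
/o/ after nasal /m/ → [õ]

[nãŋõsomõθ]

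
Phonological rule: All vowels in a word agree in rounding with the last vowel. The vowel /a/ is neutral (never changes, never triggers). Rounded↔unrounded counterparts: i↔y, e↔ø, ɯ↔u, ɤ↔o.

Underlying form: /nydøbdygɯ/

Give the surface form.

/y/ harmonizes with /ɯ/ ([-round]) → [i]
/ø/ harmonizes with /ɯ/ ([-round]) → [e]
/y/ harmonizes with /ɯ/ ([-round]) → [i]

[nidebdigɯ]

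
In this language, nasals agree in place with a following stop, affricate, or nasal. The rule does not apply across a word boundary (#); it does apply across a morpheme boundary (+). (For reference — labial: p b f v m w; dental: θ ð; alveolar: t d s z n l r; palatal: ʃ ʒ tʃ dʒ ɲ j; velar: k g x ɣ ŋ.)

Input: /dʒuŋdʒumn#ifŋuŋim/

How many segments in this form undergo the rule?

2

/ŋ/ before /dʒ/ (palatal) → [ɲ]
/m/ before /n/ (alveolar) → [n]
2 segments change.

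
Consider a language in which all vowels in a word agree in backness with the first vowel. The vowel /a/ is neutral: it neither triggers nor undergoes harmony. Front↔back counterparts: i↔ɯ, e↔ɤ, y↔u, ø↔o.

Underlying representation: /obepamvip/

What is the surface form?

[obɤpamvɯp]

/e/ harmonizes with /o/ ([+back]) → [ɤ]
/i/ harmonizes with /o/ ([+back]) → [ɯ]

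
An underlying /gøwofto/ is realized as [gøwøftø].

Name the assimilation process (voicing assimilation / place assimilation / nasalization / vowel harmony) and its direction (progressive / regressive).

vowel harmony, progressive

/o/→[ø] /o/→[ø].
Vowels agree with the first vowel, so the harmony is progressive.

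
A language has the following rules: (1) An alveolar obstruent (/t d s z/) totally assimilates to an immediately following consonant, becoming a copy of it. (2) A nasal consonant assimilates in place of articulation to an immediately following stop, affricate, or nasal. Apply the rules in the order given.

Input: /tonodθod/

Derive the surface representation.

[tonoθθod]

Rule 1: /d/ before /θ/ → [θ] (total assimilation)
After rule 1: tonoθθod
Rule 2: no segment meets the rule's conditions; no change.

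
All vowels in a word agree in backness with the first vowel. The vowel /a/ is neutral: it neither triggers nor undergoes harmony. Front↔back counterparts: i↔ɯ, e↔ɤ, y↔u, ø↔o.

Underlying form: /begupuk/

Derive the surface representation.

/u/ harmonizes with /e/ ([-back]) → [y]
/u/ harmonizes with /e/ ([-back]) → [y]

[begypyk]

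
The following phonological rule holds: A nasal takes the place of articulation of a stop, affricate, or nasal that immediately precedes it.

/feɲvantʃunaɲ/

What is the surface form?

[feɲvantʃunaɲ]

no segment meets the rule's conditions; no change.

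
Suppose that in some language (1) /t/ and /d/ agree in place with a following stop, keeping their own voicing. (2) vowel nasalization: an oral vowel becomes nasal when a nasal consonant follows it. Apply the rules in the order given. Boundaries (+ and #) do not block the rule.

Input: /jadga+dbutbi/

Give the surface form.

[jagga+bbupbi]

Rule 1: /d/ before /g/ (velar) → [g]
Rule 1: /d/ before /b/ (labial) → [b]
Rule 1: /t/ before /b/ (labial) → [p]
After rule 1: jagga+bbupbi
Rule 2: no segment meets the rule's conditions; no change.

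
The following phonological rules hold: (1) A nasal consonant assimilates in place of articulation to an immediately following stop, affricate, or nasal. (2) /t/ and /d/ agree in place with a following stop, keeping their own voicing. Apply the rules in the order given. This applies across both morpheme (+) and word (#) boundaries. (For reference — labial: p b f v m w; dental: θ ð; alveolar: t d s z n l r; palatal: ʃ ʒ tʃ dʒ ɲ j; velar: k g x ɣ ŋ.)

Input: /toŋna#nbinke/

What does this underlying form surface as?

[tonna#mbiŋke]

Rule 1: /ŋ/ before /n/ (alveolar) → [n]
Rule 1: /n/ before /b/ (labial) → [m]
Rule 1: /n/ before /k/ (velar) → [ŋ]
After rule 1: tonna#mbiŋke
Rule 2: no segment meets the rule's conditions; no change.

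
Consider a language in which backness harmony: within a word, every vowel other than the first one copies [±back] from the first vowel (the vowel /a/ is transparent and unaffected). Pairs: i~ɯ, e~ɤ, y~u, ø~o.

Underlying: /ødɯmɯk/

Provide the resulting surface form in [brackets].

/ɯ/ harmonizes with /ø/ ([-back]) → [i]
/ɯ/ harmonizes with /ø/ ([-back]) → [i]

[ødimik]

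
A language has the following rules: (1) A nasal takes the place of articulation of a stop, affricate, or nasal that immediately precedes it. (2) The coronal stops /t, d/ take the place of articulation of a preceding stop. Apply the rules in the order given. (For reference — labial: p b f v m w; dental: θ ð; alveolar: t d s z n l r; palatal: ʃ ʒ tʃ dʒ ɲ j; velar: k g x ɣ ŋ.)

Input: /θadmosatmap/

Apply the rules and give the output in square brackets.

[θadnosatnap]

Rule 1: /m/ after /d/ (alveolar) → [n]
Rule 1: /m/ after /t/ (alveolar) → [n]
After rule 1: θadnosatnap
Rule 2: no segment meets the rule's conditions; no change.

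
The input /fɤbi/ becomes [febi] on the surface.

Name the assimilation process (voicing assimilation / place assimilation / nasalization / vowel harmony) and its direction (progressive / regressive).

vowel harmony, regressive

/ɤ/→[e].
Vowels agree with the last vowel, so the harmony is regressive.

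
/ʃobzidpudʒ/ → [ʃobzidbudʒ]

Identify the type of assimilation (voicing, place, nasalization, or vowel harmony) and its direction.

/p/→[b].
Each target copies a feature from the preceding segment, so the direction is progressive.

voicing assimilation, progressive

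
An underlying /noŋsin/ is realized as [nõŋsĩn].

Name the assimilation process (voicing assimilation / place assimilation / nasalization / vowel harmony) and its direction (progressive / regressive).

nasalization, regressive

/o/→[õ] /i/→[ĩ].
Each target copies a feature from the following segment, so the direction is regressive.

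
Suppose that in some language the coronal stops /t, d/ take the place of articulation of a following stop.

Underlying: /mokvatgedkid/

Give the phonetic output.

/t/ before /g/ (velar) → [k]
/d/ before /k/ (velar) → [g]

[mokvakgegkid]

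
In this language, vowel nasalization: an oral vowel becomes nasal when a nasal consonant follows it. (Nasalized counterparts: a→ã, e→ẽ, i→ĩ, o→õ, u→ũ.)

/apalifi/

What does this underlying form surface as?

no segment meets the rule's conditions; no change.

[apalifi]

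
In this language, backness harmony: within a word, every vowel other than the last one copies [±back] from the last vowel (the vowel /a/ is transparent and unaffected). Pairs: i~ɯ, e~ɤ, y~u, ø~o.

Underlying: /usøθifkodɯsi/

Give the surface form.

[ysøθifkødisi]

/u/ harmonizes with /i/ ([-back]) → [y]
/o/ harmonizes with /i/ ([-back]) → [ø]
/ɯ/ harmonizes with /i/ ([-back]) → [i]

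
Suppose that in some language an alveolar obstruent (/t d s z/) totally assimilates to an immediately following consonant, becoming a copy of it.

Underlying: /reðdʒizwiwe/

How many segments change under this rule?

/z/ before /w/ → [w] (total assimilation)
1 segment changes.

1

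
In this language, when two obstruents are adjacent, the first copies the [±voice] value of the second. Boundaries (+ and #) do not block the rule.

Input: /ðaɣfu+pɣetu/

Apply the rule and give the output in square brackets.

/ɣ/ before /f/ (voiceless) → [x]
/p/ before /ɣ/ (voiced) → [b]

[ðaxfu+bɣetu]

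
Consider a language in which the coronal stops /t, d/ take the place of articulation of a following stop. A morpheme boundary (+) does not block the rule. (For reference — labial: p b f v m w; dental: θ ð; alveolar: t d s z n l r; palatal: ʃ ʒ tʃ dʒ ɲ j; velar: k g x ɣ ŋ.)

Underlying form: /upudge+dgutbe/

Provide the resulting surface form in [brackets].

[upugge+ggupbe]

/d/ before /g/ (velar) → [g]
/d/ before /g/ (velar) → [g]
/t/ before /b/ (labial) → [p]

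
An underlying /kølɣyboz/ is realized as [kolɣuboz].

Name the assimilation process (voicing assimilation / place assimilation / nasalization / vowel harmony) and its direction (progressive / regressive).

vowel harmony, regressive

/ø/→[o] /y/→[u].
Vowels agree with the last vowel, so the harmony is regressive.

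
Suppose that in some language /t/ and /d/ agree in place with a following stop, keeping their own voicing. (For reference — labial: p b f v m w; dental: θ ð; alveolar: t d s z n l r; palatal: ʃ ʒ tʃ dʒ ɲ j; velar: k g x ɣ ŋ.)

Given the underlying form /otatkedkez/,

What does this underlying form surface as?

[otakkegkez]

/t/ before /k/ (velar) → [k]
/d/ before /k/ (velar) → [g]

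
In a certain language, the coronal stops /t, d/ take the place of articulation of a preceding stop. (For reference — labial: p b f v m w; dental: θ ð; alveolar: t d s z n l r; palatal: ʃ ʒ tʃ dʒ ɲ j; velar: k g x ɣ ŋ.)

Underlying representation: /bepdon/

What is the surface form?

/d/ after /p/ (labial) → [b]

[bepbon]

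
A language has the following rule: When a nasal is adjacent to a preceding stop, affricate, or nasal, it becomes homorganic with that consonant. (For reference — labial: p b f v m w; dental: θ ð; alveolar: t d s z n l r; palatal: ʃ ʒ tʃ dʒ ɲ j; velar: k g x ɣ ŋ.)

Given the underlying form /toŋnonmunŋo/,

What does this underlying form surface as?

/n/ after /ŋ/ (velar) → [ŋ]
/m/ after /n/ (alveolar) → [n]
/ŋ/ after /n/ (alveolar) → [n]

[toŋŋonnunno]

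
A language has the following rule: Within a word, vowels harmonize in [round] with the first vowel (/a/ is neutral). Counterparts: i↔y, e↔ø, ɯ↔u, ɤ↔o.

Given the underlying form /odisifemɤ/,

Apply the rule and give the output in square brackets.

[odysyfømo]

/i/ harmonizes with /o/ ([+round]) → [y]
/i/ harmonizes with /o/ ([+round]) → [y]
/e/ harmonizes with /o/ ([+round]) → [ø]
/ɤ/ harmonizes with /o/ ([+round]) → [o]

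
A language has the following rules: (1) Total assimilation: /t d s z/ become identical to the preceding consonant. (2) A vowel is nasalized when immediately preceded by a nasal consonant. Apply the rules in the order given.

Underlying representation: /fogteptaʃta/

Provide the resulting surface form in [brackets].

[foggeppaʃʃa]

Rule 1: /t/ after /g/ → [g] (total assimilation)
Rule 1: /t/ after /p/ → [p] (total assimilation)
Rule 1: /t/ after /ʃ/ → [ʃ] (total assimilation)
After rule 1: foggeppaʃʃa
Rule 2: no segment meets the rule's conditions; no change.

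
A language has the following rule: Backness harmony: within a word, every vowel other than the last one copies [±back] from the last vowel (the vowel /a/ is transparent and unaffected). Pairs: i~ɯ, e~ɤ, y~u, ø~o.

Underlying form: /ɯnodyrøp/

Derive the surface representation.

/ɯ/ harmonizes with /ø/ ([-back]) → [i]
/o/ harmonizes with /ø/ ([-back]) → [ø]

[inødyrøp]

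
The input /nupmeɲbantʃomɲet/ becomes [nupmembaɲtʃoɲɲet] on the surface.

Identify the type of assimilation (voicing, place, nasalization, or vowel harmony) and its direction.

place assimilation, regressive

/ɲ/→[m] /n/→[ɲ] /m/→[ɲ].
Each target copies a feature from the following segment, so the direction is regressive.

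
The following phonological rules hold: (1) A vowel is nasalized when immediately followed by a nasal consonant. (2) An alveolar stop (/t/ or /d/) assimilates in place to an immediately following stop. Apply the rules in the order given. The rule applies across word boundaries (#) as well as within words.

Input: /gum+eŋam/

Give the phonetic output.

Rule 1: /u/ before nasal /m/ → [ũ]
Rule 1: /e/ before nasal /ŋ/ → [ẽ]
Rule 1: /a/ before nasal /m/ → [ã]
After rule 1: gũm+ẽŋãm
Rule 2: no segment meets the rule's conditions; no change.

[gũm+ẽŋãm]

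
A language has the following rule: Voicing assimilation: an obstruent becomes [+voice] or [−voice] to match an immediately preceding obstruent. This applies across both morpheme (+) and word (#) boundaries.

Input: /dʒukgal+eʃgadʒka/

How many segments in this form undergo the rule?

3

/g/ after /k/ (voiceless) → [k]
/g/ after /ʃ/ (voiceless) → [k]
/k/ after /dʒ/ (voiced) → [g]
3 segments change.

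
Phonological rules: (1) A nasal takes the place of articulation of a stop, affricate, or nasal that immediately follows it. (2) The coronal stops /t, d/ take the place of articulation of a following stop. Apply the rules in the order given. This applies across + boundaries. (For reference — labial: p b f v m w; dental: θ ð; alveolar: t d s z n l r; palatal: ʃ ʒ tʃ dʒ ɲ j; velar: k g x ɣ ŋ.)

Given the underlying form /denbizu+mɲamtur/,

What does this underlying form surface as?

[dembizu+ɲɲantur]

Rule 1: /n/ before /b/ (labial) → [m]
Rule 1: /m/ before /ɲ/ (palatal) → [ɲ]
Rule 1: /m/ before /t/ (alveolar) → [n]
After rule 1: dembizu+ɲɲantur
Rule 2: no segment meets the rule's conditions; no change.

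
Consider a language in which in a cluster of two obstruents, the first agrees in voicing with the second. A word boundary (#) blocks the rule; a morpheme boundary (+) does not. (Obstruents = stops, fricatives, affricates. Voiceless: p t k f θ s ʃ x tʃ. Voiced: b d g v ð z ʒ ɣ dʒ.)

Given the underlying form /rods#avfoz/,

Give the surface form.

/d/ before /s/ (voiceless) → [t]
/v/ before /f/ (voiceless) → [f]

[rots#affoz]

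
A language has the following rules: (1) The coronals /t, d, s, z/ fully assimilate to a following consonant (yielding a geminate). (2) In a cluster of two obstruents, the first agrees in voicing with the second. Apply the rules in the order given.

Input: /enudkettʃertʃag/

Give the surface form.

[enukketʃtʃertʃag]

Rule 1: /d/ before /k/ → [k] (total assimilation)
Rule 1: /t/ before /tʃ/ → [tʃ] (total assimilation)
After rule 1: enukketʃtʃertʃag
Rule 2: no segment meets the rule's conditions; no change.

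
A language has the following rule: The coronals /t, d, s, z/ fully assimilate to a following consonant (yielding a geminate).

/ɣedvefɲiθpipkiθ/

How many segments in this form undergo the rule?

/d/ before /v/ → [v] (total assimilation)
1 segment changes.

1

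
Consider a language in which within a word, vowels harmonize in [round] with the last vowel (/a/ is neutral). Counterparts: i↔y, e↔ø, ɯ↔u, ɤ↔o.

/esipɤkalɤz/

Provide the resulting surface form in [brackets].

no segment meets the rule's conditions; no change.

[esipɤkalɤz]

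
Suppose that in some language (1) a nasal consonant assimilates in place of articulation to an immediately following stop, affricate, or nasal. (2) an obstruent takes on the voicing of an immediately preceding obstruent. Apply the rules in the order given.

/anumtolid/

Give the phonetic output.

Rule 1: /m/ before /t/ (alveolar) → [n]
After rule 1: anuntolid
Rule 2: no segment meets the rule's conditions; no change.

[anuntolid]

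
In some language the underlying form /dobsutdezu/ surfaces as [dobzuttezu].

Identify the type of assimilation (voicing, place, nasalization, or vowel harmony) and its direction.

voicing assimilation, progressive

/s/→[z] /d/→[t].
Each target copies a feature from the preceding segment, so the direction is progressive.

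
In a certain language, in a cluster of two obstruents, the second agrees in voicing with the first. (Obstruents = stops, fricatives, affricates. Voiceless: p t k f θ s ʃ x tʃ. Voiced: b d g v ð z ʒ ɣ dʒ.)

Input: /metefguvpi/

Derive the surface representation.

/g/ after /f/ (voiceless) → [k]
/p/ after /v/ (voiced) → [b]

[metefkuvbi]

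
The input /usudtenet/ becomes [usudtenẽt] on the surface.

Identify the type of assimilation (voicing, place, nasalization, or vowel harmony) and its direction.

/e/→[ẽ].
Each target copies a feature from the preceding segment, so the direction is progressive.

nasalization, progressive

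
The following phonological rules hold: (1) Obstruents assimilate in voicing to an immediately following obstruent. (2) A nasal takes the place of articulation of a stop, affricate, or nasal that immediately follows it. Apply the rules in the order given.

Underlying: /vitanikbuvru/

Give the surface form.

[vitanigbuvru]

Rule 1: /k/ before /b/ (voiced) → [g]
After rule 1: vitanigbuvru
Rule 2: no segment meets the rule's conditions; no change.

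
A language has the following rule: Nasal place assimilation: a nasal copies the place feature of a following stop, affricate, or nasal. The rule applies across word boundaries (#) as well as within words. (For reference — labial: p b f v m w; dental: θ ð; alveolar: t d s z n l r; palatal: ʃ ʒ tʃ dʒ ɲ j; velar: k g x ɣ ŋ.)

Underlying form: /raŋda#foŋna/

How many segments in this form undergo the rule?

/ŋ/ before /d/ (alveolar) → [n]
/ŋ/ before /n/ (alveolar) → [n]
2 segments change.

2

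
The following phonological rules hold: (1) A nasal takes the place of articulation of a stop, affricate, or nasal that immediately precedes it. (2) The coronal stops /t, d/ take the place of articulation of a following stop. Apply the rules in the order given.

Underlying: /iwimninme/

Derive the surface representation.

Rule 1: /n/ after /m/ (labial) → [m]
Rule 1: /m/ after /n/ (alveolar) → [n]
After rule 1: iwimminne
Rule 2: no segment meets the rule's conditions; no change.

[iwimminne]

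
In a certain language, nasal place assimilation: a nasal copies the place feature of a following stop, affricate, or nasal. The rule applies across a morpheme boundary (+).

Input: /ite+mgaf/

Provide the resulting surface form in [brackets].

[ite+ŋgaf]

/m/ before /g/ (velar) → [ŋ]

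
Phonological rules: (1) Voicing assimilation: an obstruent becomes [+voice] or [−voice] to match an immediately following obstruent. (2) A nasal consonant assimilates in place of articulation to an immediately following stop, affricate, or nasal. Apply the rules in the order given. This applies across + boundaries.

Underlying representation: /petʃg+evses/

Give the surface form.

Rule 1: /tʃ/ before /g/ (voiced) → [dʒ]
Rule 1: /v/ before /s/ (voiceless) → [f]
After rule 1: pedʒg+efses
Rule 2: no segment meets the rule's conditions; no change.

[pedʒg+efses]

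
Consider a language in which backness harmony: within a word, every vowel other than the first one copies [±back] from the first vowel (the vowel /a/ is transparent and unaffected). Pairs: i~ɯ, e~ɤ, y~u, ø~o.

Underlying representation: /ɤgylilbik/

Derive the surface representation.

[ɤgulɯlbɯk]

/y/ harmonizes with /ɤ/ ([+back]) → [u]
/i/ harmonizes with /ɤ/ ([+back]) → [ɯ]
/i/ harmonizes with /ɤ/ ([+back]) → [ɯ]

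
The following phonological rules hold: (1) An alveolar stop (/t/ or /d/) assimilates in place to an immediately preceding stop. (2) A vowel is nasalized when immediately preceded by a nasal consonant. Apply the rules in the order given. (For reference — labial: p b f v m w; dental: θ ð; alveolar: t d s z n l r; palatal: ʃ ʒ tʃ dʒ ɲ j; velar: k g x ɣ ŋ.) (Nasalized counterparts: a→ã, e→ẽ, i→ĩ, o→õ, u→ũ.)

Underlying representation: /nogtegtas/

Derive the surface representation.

[nõgkegkas]

Rule 1: /t/ after /g/ (velar) → [k]
Rule 1: /t/ after /g/ (velar) → [k]
After rule 1: nogkegkas
Rule 2: /o/ after nasal /n/ → [õ]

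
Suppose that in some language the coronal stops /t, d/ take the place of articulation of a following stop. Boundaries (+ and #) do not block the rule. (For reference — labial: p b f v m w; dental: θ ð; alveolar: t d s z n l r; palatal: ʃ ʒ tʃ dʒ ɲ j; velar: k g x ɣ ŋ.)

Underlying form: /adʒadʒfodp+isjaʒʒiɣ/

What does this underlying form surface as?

[adʒadʒfobp+isjaʒʒiɣ]

/d/ before /p/ (labial) → [b]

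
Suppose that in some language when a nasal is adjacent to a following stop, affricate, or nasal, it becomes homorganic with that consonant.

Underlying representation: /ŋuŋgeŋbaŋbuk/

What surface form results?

/ŋ/ before /b/ (labial) → [m]
/ŋ/ before /b/ (labial) → [m]

[ŋuŋgembambuk]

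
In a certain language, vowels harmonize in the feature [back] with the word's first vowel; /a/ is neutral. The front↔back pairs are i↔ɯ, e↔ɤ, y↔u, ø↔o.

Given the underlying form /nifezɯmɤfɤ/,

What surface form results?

[nifezimefe]

/ɯ/ harmonizes with /i/ ([-back]) → [i]
/ɤ/ harmonizes with /i/ ([-back]) → [e]
/ɤ/ harmonizes with /i/ ([-back]) → [e]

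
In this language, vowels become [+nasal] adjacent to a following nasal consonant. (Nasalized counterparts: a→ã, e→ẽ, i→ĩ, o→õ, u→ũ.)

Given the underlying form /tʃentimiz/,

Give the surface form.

/e/ before nasal /n/ → [ẽ]
/i/ before nasal /m/ → [ĩ]

[tʃẽntĩmiz]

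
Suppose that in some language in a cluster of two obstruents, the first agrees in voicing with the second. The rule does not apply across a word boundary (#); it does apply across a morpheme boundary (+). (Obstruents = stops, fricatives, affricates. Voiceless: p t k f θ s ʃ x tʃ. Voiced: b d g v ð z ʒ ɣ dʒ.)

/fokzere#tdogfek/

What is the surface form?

[fogzere#ddokfek]

/k/ before /z/ (voiced) → [g]
/t/ before /d/ (voiced) → [d]
/g/ before /f/ (voiceless) → [k]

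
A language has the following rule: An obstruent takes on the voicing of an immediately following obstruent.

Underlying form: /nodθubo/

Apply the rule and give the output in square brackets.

/d/ before /θ/ (voiceless) → [t]

[notθubo]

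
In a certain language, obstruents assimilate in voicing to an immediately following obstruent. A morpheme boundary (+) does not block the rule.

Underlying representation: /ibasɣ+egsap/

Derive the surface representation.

[ibazɣ+eksap]

/s/ before /ɣ/ (voiced) → [z]
/g/ before /s/ (voiceless) → [k]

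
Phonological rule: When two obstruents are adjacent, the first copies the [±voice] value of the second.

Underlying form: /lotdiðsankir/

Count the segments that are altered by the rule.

/t/ before /d/ (voiced) → [d]
/ð/ before /s/ (voiceless) → [θ]
2 segments change.

2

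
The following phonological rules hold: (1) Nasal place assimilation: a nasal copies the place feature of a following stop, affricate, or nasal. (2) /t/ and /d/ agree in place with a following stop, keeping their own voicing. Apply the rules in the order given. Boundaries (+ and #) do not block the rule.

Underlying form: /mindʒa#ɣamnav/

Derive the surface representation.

Rule 1: /n/ before /dʒ/ (palatal) → [ɲ]
Rule 1: /m/ before /n/ (alveolar) → [n]
After rule 1: miɲdʒa#ɣannav
Rule 2: no segment meets the rule's conditions; no change.

[miɲdʒa#ɣannav]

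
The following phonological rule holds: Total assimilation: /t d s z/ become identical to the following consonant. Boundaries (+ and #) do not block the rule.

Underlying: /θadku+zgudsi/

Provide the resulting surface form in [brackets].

[θakku+ggussi]

/d/ before /k/ → [k] (total assimilation)
/z/ before /g/ → [g] (total assimilation)
/d/ before /s/ → [s] (total assimilation)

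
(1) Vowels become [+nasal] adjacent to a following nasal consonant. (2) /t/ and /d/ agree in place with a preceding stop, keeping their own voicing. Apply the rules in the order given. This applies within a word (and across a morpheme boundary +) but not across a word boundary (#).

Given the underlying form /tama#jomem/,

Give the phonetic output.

[tãma#jõmẽm]

Rule 1: /a/ before nasal /m/ → [ã]
Rule 1: /o/ before nasal /m/ → [õ]
Rule 1: /e/ before nasal /m/ → [ẽ]
After rule 1: tãma#jõmẽm
Rule 2: no segment meets the rule's conditions; no change.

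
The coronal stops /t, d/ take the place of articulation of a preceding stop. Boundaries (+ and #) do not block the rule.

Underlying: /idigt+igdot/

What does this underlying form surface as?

[idigk+iggot]

/t/ after /g/ (velar) → [k]
/d/ after /g/ (velar) → [g]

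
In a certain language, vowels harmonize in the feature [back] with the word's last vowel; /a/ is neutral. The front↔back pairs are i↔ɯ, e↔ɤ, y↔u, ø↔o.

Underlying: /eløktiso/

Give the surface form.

/e/ harmonizes with /o/ ([+back]) → [ɤ]
/ø/ harmonizes with /o/ ([+back]) → [o]
/i/ harmonizes with /o/ ([+back]) → [ɯ]

[ɤloktɯso]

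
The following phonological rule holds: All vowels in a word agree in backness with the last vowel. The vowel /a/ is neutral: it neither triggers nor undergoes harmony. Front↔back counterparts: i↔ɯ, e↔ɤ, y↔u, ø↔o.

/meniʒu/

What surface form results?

/e/ harmonizes with /u/ ([+back]) → [ɤ]
/i/ harmonizes with /u/ ([+back]) → [ɯ]

[mɤnɯʒu]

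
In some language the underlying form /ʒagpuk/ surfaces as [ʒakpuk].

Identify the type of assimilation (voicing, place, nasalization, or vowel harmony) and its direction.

voicing assimilation, regressive

/g/→[k].
Each target copies a feature from the following segment, so the direction is regressive.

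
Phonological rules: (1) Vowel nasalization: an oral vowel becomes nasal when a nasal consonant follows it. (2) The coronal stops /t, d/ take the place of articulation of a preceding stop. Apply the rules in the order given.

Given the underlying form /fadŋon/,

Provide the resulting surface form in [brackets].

Rule 1: /o/ before nasal /n/ → [õ]
After rule 1: fadŋõn
Rule 2: no segment meets the rule's conditions; no change.

[fadŋõn]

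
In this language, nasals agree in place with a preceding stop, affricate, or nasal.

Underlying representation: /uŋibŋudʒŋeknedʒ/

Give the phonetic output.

/ŋ/ after /b/ (labial) → [m]
/ŋ/ after /dʒ/ (palatal) → [ɲ]
/n/ after /k/ (velar) → [ŋ]

[uŋibmudʒɲekŋedʒ]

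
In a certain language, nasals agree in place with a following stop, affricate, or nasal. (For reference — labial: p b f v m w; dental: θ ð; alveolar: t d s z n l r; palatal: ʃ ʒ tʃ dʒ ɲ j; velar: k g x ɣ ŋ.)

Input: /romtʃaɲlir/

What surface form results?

[roɲtʃaɲlir]

/m/ before /tʃ/ (palatal) → [ɲ]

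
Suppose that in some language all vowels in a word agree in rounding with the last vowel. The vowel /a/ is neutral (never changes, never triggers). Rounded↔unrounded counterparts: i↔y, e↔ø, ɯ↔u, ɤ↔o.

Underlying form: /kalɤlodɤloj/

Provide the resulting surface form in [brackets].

/ɤ/ harmonizes with /o/ ([+round]) → [o]
/ɤ/ harmonizes with /o/ ([+round]) → [o]

[kalolodoloj]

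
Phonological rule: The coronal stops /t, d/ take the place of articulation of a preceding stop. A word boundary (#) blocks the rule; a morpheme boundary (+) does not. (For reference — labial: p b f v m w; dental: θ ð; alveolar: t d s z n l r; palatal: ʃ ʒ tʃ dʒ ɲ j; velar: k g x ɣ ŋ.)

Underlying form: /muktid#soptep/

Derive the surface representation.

[mukkid#soppep]

/t/ after /k/ (velar) → [k]
/t/ after /p/ (labial) → [p]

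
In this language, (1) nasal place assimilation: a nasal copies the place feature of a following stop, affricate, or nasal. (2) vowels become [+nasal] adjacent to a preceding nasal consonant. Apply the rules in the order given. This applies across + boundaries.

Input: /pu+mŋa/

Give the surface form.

Rule 1: /m/ before /ŋ/ (velar) → [ŋ]
After rule 1: pu+ŋŋa
Rule 2: /a/ after nasal /ŋ/ → [ã]

[pu+ŋŋã]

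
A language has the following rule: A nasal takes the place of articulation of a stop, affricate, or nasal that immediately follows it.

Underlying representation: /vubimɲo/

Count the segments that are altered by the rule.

1

/m/ before /ɲ/ (palatal) → [ɲ]
1 segment changes.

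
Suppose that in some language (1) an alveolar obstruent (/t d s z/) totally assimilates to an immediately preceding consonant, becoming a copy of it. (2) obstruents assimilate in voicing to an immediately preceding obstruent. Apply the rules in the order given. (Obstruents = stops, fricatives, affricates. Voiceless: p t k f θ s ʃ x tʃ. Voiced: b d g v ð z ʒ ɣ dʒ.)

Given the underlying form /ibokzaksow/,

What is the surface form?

[ibokkakkow]

Rule 1: /z/ after /k/ → [k] (total assimilation)
Rule 1: /s/ after /k/ → [k] (total assimilation)
After rule 1: ibokkakkow
Rule 2: no segment meets the rule's conditions; no change.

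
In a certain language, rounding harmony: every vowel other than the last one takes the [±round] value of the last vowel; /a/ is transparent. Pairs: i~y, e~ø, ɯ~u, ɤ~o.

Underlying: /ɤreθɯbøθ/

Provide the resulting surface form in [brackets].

[orøθubøθ]

/ɤ/ harmonizes with /ø/ ([+round]) → [o]
/e/ harmonizes with /ø/ ([+round]) → [ø]
/ɯ/ harmonizes with /ø/ ([+round]) → [u]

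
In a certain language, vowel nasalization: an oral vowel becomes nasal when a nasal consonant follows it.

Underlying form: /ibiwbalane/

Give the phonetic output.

/a/ before nasal /n/ → [ã]

[ibiwbalãne]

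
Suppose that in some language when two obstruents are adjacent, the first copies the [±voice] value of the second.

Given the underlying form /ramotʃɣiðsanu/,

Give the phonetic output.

/tʃ/ before /ɣ/ (voiced) → [dʒ]
/ð/ before /s/ (voiceless) → [θ]

[ramodʒɣiθsanu]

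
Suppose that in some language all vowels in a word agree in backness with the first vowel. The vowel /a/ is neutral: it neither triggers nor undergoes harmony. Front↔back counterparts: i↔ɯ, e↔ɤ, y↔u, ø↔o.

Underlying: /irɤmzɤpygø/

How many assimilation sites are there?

/ɤ/ harmonizes with /i/ ([-back]) → [e]
/ɤ/ harmonizes with /i/ ([-back]) → [e]
2 segments change.

2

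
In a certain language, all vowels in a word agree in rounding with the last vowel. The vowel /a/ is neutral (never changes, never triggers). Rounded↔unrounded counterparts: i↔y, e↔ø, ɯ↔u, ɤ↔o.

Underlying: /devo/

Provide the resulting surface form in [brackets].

/e/ harmonizes with /o/ ([+round]) → [ø]

[døvo]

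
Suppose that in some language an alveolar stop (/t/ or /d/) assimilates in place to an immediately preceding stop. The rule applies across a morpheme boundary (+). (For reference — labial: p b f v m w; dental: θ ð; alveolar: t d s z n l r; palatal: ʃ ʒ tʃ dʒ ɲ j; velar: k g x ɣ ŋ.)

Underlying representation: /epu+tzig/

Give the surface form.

no segment meets the rule's conditions; no change.

[epu+tzig]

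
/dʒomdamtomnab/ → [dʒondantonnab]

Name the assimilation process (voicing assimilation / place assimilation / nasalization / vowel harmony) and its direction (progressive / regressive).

/m/→[n] /m/→[n] /m/→[n].
Each target copies a feature from the following segment, so the direction is regressive.

place assimilation, regressive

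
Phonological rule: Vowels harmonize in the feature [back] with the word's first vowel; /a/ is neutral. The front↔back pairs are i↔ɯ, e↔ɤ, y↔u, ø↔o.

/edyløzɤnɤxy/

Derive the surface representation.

[edyløzenexy]

/ɤ/ harmonizes with /e/ ([-back]) → [e]
/ɤ/ harmonizes with /e/ ([-back]) → [e]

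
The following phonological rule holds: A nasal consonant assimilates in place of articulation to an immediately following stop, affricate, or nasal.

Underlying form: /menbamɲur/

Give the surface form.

/n/ before /b/ (labial) → [m]
/m/ before /ɲ/ (palatal) → [ɲ]

[membaɲɲur]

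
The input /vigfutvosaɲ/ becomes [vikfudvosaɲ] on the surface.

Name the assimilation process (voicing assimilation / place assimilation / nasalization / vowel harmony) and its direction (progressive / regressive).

/g/→[k] /t/→[d].
Each target copies a feature from the following segment, so the direction is regressive.

voicing assimilation, regressive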